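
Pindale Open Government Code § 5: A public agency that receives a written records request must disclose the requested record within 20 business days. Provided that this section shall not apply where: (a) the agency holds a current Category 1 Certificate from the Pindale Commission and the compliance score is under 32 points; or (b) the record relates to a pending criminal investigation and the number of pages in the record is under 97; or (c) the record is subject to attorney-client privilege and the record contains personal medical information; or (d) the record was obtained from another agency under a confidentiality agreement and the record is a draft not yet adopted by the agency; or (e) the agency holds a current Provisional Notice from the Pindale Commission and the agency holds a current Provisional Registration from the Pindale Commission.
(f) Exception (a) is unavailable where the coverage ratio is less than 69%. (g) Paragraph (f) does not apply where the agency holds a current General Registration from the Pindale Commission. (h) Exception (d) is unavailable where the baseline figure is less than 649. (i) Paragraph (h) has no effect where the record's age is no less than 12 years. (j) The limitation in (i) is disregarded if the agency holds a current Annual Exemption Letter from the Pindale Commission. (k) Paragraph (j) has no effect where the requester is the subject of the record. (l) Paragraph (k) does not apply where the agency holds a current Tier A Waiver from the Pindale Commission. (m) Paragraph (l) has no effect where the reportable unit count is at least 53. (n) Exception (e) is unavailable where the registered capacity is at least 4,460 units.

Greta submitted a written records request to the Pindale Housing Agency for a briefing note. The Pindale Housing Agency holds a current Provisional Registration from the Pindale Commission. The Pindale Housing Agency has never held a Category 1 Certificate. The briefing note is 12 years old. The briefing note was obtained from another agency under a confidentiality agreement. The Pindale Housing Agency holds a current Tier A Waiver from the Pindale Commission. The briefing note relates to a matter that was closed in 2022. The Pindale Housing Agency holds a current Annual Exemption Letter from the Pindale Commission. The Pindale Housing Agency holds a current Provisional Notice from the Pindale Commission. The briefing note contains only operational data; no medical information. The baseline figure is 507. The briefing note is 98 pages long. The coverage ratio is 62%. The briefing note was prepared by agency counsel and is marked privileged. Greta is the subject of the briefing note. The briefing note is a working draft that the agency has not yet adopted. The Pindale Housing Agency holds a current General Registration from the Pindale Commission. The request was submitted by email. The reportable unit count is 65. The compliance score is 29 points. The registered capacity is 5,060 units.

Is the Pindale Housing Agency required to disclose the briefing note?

Exception (a) does not apply: there is no Category 1 Certificate in force.
Exception (b) requires that the record relates to a pending criminal investigation; but the briefing note relates to a closed matter, so (b) is unavailable.
Exception (c) does not apply: the briefing note contains only operational data.
Exception (d): the briefing note was obtained under a confidentiality agreement; the briefing note is an unadopted draft — every condition holds. Applying paragraphs (h)–(m): (h) would limit (d) — the baseline figure is 507, less than the 649 limit — but (i) sets (h) aside: (i) is triggered — the record's age is 12 years, meeting the 12 years threshold. (j) would limit (i) — a current Annual Exemption Letter is held — but (k) sets (j) aside: (k) operates against (j): Greta is the subject of the briefing note. (l) would limit (k) — a current Tier A Waiver is held — but (m) sets (l) aside: (m) operates against (l): the reportable unit count is 65, meeting the 53 threshold. So (d) applies.
All of (e)'s requirements are met (a current Provisional Notice is held; a current Provisional Registration is held). But applying paragraph (n): (n) operates against (e): the registered capacity is 5,060 units, meeting the 4,460 units threshold. (e) is therefore removed.

No — exception (d) applies; the Pindale Housing Agency is not required to disclose the briefing note.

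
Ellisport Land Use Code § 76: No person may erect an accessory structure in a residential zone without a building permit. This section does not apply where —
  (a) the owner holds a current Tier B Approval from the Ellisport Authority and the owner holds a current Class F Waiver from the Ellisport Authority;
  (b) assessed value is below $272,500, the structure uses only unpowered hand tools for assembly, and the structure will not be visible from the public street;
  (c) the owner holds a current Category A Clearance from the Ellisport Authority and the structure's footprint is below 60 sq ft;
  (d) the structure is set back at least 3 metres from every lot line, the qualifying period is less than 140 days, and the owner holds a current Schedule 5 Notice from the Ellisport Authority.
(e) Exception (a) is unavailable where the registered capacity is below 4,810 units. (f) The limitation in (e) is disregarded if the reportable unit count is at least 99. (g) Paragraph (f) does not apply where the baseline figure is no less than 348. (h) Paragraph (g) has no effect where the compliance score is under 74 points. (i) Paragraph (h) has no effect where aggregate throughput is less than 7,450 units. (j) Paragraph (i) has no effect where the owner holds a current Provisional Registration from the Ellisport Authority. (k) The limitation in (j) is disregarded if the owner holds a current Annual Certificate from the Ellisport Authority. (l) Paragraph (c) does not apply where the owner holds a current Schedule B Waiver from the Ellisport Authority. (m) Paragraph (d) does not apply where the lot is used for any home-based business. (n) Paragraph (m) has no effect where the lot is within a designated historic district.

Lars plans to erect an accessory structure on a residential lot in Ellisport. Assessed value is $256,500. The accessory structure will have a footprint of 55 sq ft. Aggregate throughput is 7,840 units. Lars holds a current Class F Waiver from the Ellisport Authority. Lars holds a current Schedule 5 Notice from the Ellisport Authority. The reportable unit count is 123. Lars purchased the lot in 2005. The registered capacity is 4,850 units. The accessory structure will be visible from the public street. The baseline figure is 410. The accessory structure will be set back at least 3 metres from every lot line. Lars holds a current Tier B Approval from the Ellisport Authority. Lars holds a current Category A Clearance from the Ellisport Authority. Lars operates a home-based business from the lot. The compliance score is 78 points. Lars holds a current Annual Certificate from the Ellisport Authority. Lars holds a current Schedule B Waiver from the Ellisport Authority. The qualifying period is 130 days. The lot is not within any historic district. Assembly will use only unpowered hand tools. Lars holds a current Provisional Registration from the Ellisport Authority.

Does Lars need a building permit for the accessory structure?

Exception (a) is satisfied on its face — a current Tier B Approval is held; a current Class F Waiver is held. Under paragraphs (e)–(k): (e), which would limit (a), does not operate here: the registered capacity is 4,850 units, not below 4,810 units. So (a) applies.
Exception (b) does not apply: the structure will be visible from the street.
Exception (c)'s conditions are all satisfied: a current Category A Clearance is held; the structure's footprint is 55 sq ft, below the 60 sq ft limit. But: (l) is triggered — a current Schedule B Waiver is held. (c) is therefore removed.
All of (d)'s requirements are met (the setback is at least 3 m on every side; the qualifying period is 130 days, less than the 140 days limit; a current Schedule 5 Notice is held). But: (m) is engaged — a home-based business operates on the lot. (n) is not triggered (the lot is not in a historic district), so (m) stands. (d) is therefore removed.

No — exception (a) applies; Lars does not need a building permit.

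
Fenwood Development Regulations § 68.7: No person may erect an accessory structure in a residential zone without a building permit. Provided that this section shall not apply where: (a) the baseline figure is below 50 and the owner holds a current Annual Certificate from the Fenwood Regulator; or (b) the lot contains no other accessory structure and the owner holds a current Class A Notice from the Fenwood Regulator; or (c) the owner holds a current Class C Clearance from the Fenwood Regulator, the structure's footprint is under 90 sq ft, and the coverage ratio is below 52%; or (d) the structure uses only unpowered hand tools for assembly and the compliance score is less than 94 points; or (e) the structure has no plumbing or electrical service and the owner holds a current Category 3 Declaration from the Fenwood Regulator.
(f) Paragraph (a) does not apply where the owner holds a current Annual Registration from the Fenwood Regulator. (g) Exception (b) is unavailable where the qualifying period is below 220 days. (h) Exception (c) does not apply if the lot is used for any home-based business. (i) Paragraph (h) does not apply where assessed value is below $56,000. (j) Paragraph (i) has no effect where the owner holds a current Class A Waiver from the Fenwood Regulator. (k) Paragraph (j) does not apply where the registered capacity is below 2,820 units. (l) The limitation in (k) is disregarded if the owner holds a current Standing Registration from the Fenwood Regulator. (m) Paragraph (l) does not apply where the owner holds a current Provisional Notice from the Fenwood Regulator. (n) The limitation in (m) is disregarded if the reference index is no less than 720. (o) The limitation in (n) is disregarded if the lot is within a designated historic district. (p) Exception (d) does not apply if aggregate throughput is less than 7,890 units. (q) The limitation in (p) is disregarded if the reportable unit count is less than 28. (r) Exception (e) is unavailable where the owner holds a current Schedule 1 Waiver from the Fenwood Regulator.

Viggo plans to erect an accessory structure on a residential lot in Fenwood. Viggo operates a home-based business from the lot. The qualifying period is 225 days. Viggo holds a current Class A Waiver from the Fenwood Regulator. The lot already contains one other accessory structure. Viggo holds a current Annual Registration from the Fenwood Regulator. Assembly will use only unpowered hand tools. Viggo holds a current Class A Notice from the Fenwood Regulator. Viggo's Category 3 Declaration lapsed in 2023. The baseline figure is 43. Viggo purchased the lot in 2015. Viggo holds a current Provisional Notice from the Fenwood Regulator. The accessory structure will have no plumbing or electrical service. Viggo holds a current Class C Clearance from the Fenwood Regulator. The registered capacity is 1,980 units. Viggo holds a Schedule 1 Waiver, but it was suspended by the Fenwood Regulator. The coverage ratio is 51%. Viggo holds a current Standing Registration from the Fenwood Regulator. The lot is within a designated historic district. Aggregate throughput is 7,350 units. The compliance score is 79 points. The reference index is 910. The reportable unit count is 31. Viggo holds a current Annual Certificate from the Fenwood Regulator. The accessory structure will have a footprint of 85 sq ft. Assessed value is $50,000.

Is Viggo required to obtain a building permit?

No — exception (c) applies; Viggo does not need a building permit.

Exception (a): the baseline figure is 43, below the 50 limit; a current Annual Certificate is held — every condition holds. But: (f) operates against (a): a current Annual Registration is held. So (a) is unavailable.
Exception (b) does not apply: the lot already has another accessory structure.
Exception (c) is satisfied on its face — a current Class C Clearance is held; the structure's footprint is 85 sq ft, under the 90 sq ft limit; the coverage ratio is 51%, below the 52% limit. As to paragraphs (h)–(o): (h) would limit (c) — a home-based business operates on the lot — but (i) sets (h) aside: (i) operates against (h): assessed value is $50,000, below the $56,000 limit. (j) would limit (i) — a current Class A Waiver is held — but (k) sets (j) aside: (k) operates — the registered capacity is 1,980 units, below the 2,820 units limit. (l) would limit (k) — a current Standing Registration is held — but (m) sets (l) aside: (m) operates against (l): a current Provisional Notice is held. (n) is triggered (the reference index is 910, meeting the 720 threshold), but is displaced by (o): (o) operates against (n): the lot is in a historic district. So (c) applies.
Exception (d) is satisfied on its face — assembly uses only hand tools; the compliance score is 79 points, less than the 94 points limit. Turning to paragraphs (p)–(q): (p) is triggered — aggregate throughput is 7,350 units, less than the 7,890 units limit. (q), which would lift (p), is inapplicable — the reportable unit count is 31, not less than 28. Exception (d) does not apply.
Exception (e) does not apply: there is no Category 3 Declaration in force.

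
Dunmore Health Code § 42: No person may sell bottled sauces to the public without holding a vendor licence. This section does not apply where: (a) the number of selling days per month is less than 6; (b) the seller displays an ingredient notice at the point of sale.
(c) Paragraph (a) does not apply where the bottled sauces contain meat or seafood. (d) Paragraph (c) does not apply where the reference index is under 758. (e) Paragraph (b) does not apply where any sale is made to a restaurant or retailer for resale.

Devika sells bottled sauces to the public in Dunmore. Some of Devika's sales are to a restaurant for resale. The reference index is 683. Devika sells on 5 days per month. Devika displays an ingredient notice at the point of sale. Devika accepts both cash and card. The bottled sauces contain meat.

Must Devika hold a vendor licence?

All of (a)'s requirements are met (the number of selling days per month is 5, less than the 6 limit). As to paragraphs (c)–(d): (c) is triggered (the bottled sauces contain meat), but is displaced by (d): (d) is engaged — the reference index is 683, under the 758 limit. (a) remains available.
Exception (b)'s conditions are all satisfied: an ingredient notice is displayed. But: (e) is engaged — some sales are to a restaurant for resale. So (b) is unavailable.

No — exception (a) applies; Devika is not required to hold a vendor licence.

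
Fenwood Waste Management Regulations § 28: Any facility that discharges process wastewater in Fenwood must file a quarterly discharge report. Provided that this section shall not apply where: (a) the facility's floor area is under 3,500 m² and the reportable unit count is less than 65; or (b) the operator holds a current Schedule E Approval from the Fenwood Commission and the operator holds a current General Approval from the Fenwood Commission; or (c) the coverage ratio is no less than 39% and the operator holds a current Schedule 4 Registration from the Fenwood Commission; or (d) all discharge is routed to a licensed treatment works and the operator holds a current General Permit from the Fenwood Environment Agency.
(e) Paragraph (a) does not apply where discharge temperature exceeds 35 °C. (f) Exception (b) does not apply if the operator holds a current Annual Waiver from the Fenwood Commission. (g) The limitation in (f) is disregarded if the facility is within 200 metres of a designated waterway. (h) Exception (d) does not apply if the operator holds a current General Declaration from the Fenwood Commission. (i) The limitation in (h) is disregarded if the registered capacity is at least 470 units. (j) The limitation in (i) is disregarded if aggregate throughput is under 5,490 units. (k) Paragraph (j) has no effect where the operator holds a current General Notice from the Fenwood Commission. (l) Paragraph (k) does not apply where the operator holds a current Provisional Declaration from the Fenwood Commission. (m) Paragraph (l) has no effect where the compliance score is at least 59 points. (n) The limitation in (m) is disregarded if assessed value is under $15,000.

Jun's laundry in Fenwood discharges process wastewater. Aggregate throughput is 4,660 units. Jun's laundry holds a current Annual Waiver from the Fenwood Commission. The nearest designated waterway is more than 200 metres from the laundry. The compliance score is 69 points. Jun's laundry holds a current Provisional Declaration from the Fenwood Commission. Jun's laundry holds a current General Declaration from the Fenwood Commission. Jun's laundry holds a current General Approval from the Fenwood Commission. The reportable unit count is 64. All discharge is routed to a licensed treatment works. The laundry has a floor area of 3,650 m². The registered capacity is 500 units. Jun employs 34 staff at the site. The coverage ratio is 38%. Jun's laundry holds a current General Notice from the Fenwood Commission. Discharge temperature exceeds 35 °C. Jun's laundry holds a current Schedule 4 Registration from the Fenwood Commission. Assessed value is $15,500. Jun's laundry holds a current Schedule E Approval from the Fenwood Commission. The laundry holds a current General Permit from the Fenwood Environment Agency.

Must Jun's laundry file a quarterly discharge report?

No — exception (d) applies; Jun's laundry is not required to file a quarterly discharge report.

Exception (a) fails — the facility's floor area is 3,650 m², not under 3,500 m².
Exception (b): a current Schedule E Approval is held; a current General Approval is held — every condition holds. However, paragraphs (f)–(g) must be considered: (f) is engaged — a current Annual Waiver is held. (g), which would lift (f), is not engaged — the laundry is more than 200 m from any designated waterway. Exception (b) does not apply.
Exception (c) does not apply: the coverage ratio is 38%, short of 39%.
All of (d)'s requirements are met (discharge is routed to a licensed treatment works; a current General Permit is held). Under paragraphs (h)–(n): (h) would limit (d) — a current General Declaration is held — but (i) sets (h) aside: (i) operates against (h): the registered capacity is 500 units, meeting the 470 units threshold. (j) would limit (i) — aggregate throughput is 4,660 units, under the 5,490 units limit — but (k) sets (j) aside: (k) operates against (j): a current General Notice is held. (l) is triggered (a current Provisional Declaration is held), but is set aside by (m): (m) operates against (l): the compliance score is 69 points, meeting the 59 points threshold. (n) does not operate here (assessed value is $15,500, not under $15,000), so (m) stands. Exception (d) stands.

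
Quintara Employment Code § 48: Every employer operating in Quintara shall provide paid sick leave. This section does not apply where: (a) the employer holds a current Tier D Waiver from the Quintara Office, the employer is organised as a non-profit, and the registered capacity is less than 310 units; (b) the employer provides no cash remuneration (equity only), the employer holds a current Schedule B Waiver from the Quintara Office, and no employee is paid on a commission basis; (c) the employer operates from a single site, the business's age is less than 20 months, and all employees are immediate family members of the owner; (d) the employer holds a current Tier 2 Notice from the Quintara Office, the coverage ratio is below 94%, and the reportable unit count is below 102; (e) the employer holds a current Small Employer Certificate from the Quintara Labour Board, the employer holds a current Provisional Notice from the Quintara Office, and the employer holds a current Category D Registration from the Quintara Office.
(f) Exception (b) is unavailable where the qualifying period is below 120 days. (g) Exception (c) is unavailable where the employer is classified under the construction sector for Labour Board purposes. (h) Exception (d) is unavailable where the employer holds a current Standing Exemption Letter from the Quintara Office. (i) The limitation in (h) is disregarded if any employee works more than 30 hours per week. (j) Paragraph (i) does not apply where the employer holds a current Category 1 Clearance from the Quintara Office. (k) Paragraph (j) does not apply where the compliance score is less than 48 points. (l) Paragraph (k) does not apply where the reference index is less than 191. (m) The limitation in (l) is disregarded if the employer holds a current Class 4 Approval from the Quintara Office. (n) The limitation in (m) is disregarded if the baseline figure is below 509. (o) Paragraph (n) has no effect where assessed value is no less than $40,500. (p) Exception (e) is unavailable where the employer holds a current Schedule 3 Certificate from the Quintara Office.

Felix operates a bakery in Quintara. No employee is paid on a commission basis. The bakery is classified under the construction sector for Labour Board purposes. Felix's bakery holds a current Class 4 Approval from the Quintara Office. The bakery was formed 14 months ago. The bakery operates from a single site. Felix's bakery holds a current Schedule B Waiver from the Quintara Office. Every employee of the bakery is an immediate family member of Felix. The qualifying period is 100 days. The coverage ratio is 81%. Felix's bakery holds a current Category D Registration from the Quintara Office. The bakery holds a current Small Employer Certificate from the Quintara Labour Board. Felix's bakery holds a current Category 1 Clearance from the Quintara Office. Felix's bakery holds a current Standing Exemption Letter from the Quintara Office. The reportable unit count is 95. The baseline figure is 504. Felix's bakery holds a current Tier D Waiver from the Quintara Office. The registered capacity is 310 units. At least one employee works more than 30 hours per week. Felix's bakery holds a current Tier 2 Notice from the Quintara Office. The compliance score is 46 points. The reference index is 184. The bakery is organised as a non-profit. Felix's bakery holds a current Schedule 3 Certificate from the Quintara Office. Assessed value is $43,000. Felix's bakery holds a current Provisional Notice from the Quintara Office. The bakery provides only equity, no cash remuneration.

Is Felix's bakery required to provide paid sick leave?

Exception (a) requires that the registered capacity is less than 310 units; but the registered capacity is 310 units, not less than 310 units, so (a) is unavailable.
Exception (b): remuneration is equity-only; a current Schedule B Waiver is held; no employee is paid on commission — every condition holds. However, paragraph (f) must be considered: (f) operates against (b): the qualifying period is 100 days, below the 120 days limit. (b) is therefore removed.
Exception (c)'s conditions are all satisfied: the employer operates from a single site; the business's age is 14 months, less than the 20 months limit; every employee is an immediate family member. However, paragraph (g) must be considered: (g) operates against (c): the bakery is classified under the construction sector. (c) is therefore removed.
All of (d)'s requirements are met (a current Tier 2 Notice is held; the coverage ratio is 81%, below the 94% limit; the reportable unit count is 95, below the 102 limit). Considering the limiting provisions: (h) would limit (d) — a current Standing Exemption Letter is held — but (i) sets (h) aside: (i) applies — at least one employee exceeds 30 hours/week. (j) is triggered (a current Category 1 Clearance is held), but yields to (k): (k) applies — the compliance score is 46 points, less than the 48 points limit. (l) would limit (k) — the reference index is 184, less than the 191 limit — but (m) sets (l) aside: (m) operates against (l): a current Class 4 Approval is held. (n) would limit (m) — the baseline figure is 504, below the 509 limit — but (o) sets (n) aside: (o) operates against (n): assessed value is $43,000, meeting the $40,500 threshold. (d) remains available.
All of (e)'s requirements are met (a current Small Employer Certificate is held; a current Provisional Notice is held; a current Category D Registration is held). Turning to paragraph (p): (p) operates against (e): a current Schedule 3 Certificate is held. Exception (e) does not apply.

No — exception (d) applies; Felix's bakery is not required to provide paid sick leave.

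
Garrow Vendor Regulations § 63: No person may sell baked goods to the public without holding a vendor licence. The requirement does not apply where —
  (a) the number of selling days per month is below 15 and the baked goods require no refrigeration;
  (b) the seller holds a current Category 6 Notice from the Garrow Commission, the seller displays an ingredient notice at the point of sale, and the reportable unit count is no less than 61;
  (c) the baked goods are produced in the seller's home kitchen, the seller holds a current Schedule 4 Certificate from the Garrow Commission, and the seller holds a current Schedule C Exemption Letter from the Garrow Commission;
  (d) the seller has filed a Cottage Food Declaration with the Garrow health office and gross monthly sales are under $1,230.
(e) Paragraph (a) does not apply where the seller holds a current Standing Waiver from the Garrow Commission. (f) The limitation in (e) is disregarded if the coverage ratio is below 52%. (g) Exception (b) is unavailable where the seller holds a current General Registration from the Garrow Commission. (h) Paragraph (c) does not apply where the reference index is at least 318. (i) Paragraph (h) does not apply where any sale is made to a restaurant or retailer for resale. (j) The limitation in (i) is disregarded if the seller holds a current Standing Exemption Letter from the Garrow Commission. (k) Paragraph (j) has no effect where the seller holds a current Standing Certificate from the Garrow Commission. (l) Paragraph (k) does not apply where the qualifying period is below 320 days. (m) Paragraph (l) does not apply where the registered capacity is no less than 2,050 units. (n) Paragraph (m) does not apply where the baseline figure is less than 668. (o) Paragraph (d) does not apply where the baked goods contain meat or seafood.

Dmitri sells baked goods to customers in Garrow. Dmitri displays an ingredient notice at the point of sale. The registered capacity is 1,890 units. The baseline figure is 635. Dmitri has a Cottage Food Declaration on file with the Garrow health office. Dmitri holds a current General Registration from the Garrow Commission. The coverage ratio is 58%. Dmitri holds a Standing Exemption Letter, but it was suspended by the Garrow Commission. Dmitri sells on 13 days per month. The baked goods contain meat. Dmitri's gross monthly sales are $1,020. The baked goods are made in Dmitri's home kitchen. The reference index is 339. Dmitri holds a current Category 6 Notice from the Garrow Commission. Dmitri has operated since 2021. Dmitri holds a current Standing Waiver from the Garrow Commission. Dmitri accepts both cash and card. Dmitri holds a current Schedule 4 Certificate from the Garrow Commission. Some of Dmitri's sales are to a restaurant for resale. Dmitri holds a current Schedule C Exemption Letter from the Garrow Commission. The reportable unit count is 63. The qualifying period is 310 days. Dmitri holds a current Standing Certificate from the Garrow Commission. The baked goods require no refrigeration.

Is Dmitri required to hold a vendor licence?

No — exception (c) applies; Dmitri is not required to hold a vendor licence.

All of (a)'s requirements are met (the number of selling days per month is 13, below the 15 limit; the baked goods are shelf-stable). However, paragraphs (e)–(f) must be considered: (e) is engaged — a current Standing Waiver is held. (f) is not triggered (the coverage ratio is 58%, not below 52%), so (e) stands. Exception (a) does not apply.
All of (b)'s requirements are met (a current Category 6 Notice is held; an ingredient notice is displayed; the reportable unit count is 63, meeting the 61 threshold). Turning to paragraph (g): (g) operates against (b): a current General Registration is held. So (b) is unavailable.
Exception (c) is satisfied on its face — the baked goods are home-kitchen produced; a current Schedule 4 Certificate is held; a current Schedule C Exemption Letter is held. Under paragraphs (h)–(n): (h) would limit (c) — the reference index is 339, meeting the 318 threshold — but (i) sets (h) aside: (i) operates against (h): some sales are to a restaurant for resale. (j) does not operate here (the Standing Exemption Letter is not current), so (i) stands. (c) remains available.
Exception (d)'s conditions are all satisfied: a Cottage Food Declaration is on file; gross monthly sales are $1,020, under the $1,230 limit. However, paragraph (o) must be considered: (o) operates against (d): the baked goods contain meat. So (d) is unavailable.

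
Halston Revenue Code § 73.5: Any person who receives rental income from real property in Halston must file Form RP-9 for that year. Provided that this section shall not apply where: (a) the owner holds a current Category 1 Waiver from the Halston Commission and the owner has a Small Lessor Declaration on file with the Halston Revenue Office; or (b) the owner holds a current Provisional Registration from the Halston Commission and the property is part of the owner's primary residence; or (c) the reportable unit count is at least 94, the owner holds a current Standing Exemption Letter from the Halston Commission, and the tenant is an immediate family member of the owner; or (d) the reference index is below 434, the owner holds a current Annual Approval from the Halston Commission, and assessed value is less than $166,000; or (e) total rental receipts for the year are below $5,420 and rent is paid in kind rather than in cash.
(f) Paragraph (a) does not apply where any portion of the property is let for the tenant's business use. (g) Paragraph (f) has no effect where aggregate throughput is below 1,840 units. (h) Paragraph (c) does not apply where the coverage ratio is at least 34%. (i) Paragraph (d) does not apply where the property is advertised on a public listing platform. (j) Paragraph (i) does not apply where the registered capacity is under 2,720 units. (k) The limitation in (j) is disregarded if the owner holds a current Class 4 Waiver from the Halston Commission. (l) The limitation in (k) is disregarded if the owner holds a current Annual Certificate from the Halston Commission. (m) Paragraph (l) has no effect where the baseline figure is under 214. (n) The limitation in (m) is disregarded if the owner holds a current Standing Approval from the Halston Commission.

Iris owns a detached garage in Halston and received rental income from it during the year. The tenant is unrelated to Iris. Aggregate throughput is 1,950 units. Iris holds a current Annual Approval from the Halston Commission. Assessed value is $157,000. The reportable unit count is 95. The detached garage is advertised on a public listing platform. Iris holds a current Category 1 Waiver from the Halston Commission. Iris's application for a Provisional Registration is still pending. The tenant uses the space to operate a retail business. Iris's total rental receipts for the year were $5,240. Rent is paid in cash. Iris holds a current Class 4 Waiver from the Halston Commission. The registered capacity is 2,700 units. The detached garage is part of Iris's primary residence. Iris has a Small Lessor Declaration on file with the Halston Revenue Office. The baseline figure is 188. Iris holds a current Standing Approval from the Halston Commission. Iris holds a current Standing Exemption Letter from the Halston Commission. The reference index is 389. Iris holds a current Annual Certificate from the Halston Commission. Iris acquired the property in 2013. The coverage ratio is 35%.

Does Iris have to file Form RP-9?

Exception (a) is satisfied on its face — a current Category 1 Waiver is held; a Small Lessor Declaration is on file. But: (f) operates — the space is let for business use. (g) is not triggered (aggregate throughput is 1,950 units, not below 1,840 units), so (f) stands. So (a) is unavailable.
Exception (b) fails — the Provisional Registration is not current.
Exception (c) requires that the tenant is an immediate family member of the owner; but the tenant is unrelated to the owner, so (c) is unavailable.
Exception (d) is satisfied on its face — the reference index is 389, below the 434 limit; a current Annual Approval is held; assessed value is $157,000, less than the $166,000 limit. Considering the limiting provisions: (i) would limit (d) — the property is publicly advertised — but (j) sets (i) aside: (j) operates against (i): the registered capacity is 2,700 units, under the 2,720 units limit. (k) would limit (j) — a current Class 4 Waiver is held — but (l) sets (k) aside: (l) operates against (k): a current Annual Certificate is held. (m) would limit (l) — the baseline figure is 188, under the 214 limit — but (n) sets (m) aside: (n) operates — a current Standing Approval is held. (d) remains available.
Exception (e) does not apply: rent is paid in cash.

No — exception (d) applies; Iris is not required to file Form RP-9.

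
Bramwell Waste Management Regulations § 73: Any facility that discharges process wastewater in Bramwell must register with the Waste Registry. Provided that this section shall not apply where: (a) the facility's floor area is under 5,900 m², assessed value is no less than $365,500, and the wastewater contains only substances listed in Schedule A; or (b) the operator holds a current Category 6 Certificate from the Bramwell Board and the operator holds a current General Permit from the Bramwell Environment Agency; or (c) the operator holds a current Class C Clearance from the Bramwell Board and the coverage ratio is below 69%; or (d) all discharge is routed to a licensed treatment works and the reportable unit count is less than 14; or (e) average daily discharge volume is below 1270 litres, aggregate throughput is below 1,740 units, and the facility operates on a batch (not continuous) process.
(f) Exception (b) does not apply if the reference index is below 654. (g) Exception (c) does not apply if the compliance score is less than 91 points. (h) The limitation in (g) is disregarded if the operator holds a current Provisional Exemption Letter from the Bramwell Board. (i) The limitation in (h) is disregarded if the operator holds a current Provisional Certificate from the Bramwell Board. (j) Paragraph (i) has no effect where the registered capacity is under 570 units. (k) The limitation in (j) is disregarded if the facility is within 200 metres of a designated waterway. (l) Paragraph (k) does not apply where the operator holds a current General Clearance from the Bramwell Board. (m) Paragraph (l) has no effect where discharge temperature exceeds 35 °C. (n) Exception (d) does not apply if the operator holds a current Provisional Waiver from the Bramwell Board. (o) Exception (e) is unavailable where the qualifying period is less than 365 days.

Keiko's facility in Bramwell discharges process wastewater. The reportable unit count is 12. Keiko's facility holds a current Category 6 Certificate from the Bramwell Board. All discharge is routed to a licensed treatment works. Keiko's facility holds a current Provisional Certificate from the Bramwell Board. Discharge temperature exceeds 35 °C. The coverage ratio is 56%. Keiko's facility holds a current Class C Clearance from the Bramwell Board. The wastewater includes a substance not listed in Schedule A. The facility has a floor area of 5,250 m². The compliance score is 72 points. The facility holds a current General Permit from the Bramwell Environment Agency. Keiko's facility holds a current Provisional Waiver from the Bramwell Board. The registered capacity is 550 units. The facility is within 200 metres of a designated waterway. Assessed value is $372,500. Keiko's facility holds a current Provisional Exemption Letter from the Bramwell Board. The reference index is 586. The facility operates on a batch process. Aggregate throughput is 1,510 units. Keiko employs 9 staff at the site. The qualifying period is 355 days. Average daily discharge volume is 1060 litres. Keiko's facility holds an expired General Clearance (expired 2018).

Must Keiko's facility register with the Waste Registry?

Exception (a) requires that the wastewater contains only substances listed in Schedule A; but the wastewater includes a non-Schedule-A substance, so (a) is unavailable.
Exception (b) is satisfied on its face — a current Category 6 Certificate is held; a current General Permit is held. But applying paragraph (f): (f) operates against (b): the reference index is 586, below the 654 limit. (b) is therefore removed.
Exception (c): a current Class C Clearance is held; the coverage ratio is 56%, below the 69% limit — every condition holds. But: (g) operates — the compliance score is 72 points, less than the 91 points limit. (h) would limit (g) — a current Provisional Exemption Letter is held — but (i) sets (h) aside: (i) operates against (h): a current Provisional Certificate is held. (j) would limit (i) — the registered capacity is 550 units, under the 570 units limit — but (k) sets (j) aside: (k) operates — the facility is within 200 m of a designated waterway. (l) is not triggered (there is no General Clearance in force), so (k) stands. (c) is therefore removed.
Exception (d) is satisfied on its face — discharge is routed to a licensed treatment works; the reportable unit count is 12, less than the 14 limit. But applying paragraph (n): (n) operates against (d): a current Provisional Waiver is held. So (d) is unavailable.
All of (e)'s requirements are met (average daily discharge volume is 1060 litres, below the 1270 litres limit; aggregate throughput is 1,510 units, below the 1,740 units limit; the facility operates on a batch process). Turning to paragraph (o): (o) applies — the qualifying period is 355 days, less than the 365 days limit. (e) is therefore removed.
Every exception is unavailable, so the rule governs.

Yes — Keiko's facility must register with the Waste Registry.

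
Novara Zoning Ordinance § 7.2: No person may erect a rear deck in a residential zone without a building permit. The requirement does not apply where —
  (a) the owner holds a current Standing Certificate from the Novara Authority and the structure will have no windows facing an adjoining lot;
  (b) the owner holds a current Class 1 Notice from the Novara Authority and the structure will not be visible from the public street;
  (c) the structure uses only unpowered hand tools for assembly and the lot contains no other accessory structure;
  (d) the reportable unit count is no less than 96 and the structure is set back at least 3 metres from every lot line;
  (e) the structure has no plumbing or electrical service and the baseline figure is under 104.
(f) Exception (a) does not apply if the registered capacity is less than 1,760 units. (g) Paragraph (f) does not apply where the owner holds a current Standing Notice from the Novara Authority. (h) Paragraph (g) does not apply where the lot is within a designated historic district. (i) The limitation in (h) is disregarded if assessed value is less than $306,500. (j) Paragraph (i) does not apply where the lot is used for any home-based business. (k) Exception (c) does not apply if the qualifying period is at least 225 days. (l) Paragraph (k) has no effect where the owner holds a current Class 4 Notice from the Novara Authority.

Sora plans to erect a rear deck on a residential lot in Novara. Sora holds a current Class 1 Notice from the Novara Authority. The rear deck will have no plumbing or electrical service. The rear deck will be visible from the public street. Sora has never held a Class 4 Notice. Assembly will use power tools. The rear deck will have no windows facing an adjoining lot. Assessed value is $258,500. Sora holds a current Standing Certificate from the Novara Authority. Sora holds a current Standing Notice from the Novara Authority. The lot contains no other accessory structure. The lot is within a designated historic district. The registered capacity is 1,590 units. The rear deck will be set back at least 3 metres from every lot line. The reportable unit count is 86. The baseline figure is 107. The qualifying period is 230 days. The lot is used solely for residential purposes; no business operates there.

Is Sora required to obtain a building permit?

Exception (a) is satisfied on its face — a current Standing Certificate is held; no windows face an adjoining lot. Under paragraphs (f)–(j): (f) would limit (a) — the registered capacity is 1,590 units, less than the 1,760 units limit — but (g) sets (f) aside: (g) operates against (f): a current Standing Notice is held. (h) applies (the lot is in a historic district), but is overridden by (i): (i) operates against (h): assessed value is $258,500, less than the $306,500 limit. (j), which would lift (i), is inapplicable — the lot is solely residential. Exception (a) stands.
Exception (b) does not apply: the structure will be visible from the street.
Exception (c) requires that the structure uses only unpowered hand tools for assembly; but assembly uses power tools, so (c) is unavailable.
Exception (d) requires that the reportable unit count is no less than 96; but the reportable unit count is 86, short of 96, so (d) is unavailable.
Exception (e) fails — the baseline figure is 107, not under 104.

No — exception (a) applies; Sora does not need a building permit.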